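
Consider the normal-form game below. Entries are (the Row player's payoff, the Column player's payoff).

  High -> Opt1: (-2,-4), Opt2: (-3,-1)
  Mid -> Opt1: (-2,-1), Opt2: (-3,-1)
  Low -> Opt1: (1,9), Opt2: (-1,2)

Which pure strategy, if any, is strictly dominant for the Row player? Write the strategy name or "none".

Low vs High: Opt1: 1>-2, Opt2: -1>-3.
Low vs Mid: Opt1: 1>-2, Opt2: -1>-3.
Low strictly beats every other strategy against every opponent action, so it is strictly dominant.

Low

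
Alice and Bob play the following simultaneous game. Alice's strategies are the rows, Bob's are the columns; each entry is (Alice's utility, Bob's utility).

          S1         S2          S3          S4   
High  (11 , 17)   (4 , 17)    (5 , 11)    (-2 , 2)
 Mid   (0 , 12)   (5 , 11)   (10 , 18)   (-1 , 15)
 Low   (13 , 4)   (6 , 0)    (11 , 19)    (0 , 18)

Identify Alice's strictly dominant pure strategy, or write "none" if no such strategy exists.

Low

Low vs High: S1: 13>11, S2: 6>4, S3: 11>5, S4: 0>-2.
Low vs Mid: S1: 13>0, S2: 6>5, S3: 11>10, S4: 0>-1.
Low strictly beats every other strategy against every opponent action, so it is strictly dominant.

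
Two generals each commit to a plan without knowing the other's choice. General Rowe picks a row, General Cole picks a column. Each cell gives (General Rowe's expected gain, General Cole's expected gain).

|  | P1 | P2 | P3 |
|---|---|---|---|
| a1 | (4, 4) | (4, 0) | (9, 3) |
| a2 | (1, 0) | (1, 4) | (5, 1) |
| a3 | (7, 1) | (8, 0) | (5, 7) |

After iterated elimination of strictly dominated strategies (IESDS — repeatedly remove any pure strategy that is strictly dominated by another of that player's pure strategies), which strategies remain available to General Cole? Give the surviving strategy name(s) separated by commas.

P1, P3

For General Rowe, a1 strictly dominates a2 on the remaining columns (P1: 4>1, P2: 4>1, P3: 9>5); eliminate a2.
For General Cole, P1 strictly dominates P2 on the remaining rows (a1: 4>0, a3: 1>0); eliminate P2.
Among the remaining strategies, none is strictly dominated by another pure strategy of the same player, so the elimination stops.
Surviving strategies — General Rowe: {a1, a3}; General Cole: {P1, P3}.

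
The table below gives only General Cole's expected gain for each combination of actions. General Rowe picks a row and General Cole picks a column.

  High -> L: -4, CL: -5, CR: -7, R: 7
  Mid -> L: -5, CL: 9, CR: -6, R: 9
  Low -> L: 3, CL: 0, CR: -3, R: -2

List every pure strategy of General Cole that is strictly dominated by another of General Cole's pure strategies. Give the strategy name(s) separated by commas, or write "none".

L is not dominated — it holds its own against CL at High (-4>-5); CR at High (-4>-7); R at Low (3>-2).
CL is not dominated — it holds its own against L at Mid (9>-5); CR at High (-5>-7); R at Mid (9=9).
L strictly dominates CR — High: -4>-7, Mid: -5>-6, Low: 3>-3.
R: no other strategy beats it everywhere (L at High (7>-4); CL at High (7>-5); CR at High (7>-7)).

CR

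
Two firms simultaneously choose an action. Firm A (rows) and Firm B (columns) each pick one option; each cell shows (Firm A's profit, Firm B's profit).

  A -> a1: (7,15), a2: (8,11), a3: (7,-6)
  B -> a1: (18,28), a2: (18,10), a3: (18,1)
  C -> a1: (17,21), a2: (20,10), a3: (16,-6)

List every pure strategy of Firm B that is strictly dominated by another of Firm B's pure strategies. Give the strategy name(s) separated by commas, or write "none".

Nothing dominates a1: a2 at A (15>11); a3 at A (15>-6).
a2 is strictly dominated by a1 (A: 15>11, B: 28>10, C: 21>10).
a3: dominated, since a1 does at least as well everywhere (A: 15>-6, B: 28>1, C: 21>-6).

a2, a3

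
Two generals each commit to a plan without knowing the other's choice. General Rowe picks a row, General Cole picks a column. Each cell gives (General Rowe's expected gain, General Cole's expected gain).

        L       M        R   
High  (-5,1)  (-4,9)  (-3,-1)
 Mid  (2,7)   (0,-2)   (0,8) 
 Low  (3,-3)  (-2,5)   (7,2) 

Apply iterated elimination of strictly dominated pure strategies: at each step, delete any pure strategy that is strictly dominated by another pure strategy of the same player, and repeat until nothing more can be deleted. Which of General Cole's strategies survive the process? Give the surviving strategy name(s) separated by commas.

M, R

General Rowe's strategy High is strictly dominated by Mid (L: 2>-5, M: 0>-4, R: 0>-3) and is removed.
For General Cole, R strictly dominates L on the remaining rows (Mid: 8>7, Low: 2>-3); eliminate L.
Among the remaining strategies, none is strictly dominated by another pure strategy of the same player, so the elimination stops.
Surviving strategies — General Rowe: {Mid, Low}; General Cole: {M, R}.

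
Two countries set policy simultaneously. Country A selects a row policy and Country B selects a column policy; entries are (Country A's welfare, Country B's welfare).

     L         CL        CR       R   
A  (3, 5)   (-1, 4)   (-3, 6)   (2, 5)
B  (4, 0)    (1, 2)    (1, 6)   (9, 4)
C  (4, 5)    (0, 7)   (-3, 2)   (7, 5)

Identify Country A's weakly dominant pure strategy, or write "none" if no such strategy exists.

B vs A: L: 4>3, CL: 1>-1, CR: 1>-3, R: 9>2.
B vs C: L: 4=4, CL: 1>0, CR: 1>-3, R: 9>7.
B is at least as good as every other strategy against every opponent action, so it is weakly dominant.

B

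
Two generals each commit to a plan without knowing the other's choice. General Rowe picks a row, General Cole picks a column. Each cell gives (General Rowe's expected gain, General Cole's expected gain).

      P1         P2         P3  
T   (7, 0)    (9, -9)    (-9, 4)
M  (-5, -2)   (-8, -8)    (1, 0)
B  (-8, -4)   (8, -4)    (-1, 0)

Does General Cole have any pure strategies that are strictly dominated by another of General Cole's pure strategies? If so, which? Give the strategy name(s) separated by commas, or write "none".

P1, P2

P1: dominated, since P3 does at least as well everywhere (T: 4>0, M: 0>-2, B: 0>-4).
P3 strictly dominates P2 — T: 4>-9, M: 0>-8, B: 0>-4.
P3 is not dominated — it holds its own against P1 at T (4>0); P2 at T (4>-9).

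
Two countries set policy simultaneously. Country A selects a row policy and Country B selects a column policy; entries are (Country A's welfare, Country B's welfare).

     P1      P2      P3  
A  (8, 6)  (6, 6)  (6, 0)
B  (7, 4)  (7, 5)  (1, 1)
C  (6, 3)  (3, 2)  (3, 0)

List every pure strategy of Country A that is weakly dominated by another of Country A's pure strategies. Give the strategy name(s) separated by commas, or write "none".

Nothing dominates A: B at P1 (8>7); C at P1 (8>6).
Nothing dominates B: A at P2 (7>6); C at P1 (7>6).
C is weakly dominated by A (P1: 8>6, P2: 6>3, P3: 6>3).

C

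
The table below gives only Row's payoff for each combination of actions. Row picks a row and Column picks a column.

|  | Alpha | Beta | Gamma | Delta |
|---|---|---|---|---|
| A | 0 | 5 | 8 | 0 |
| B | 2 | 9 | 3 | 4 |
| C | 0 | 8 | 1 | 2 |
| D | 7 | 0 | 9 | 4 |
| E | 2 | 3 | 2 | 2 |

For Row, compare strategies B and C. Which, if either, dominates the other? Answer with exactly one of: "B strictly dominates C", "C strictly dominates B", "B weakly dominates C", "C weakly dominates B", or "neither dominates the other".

B strictly dominates C

B's payoffs vs C's, by Column's action — Alpha: 2>0, Beta: 9>8, Gamma: 3>1, Delta: 4>2.
Every comparison favours B, so B strictly dominates C.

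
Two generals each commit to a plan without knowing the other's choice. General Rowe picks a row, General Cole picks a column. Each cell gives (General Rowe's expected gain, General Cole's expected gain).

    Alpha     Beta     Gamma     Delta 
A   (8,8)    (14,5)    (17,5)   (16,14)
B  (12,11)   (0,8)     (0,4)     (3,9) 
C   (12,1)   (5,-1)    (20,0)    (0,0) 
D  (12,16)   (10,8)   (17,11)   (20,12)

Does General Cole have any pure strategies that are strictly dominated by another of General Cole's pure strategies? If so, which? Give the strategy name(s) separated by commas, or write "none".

Alpha is not dominated — it holds its own against Beta at A (8>5); Gamma at A (8>5); Delta at B (11>9).
Beta: dominated, since Alpha does at least as well everywhere (A: 8>5, B: 11>8, C: 1>-1, D: 16>8).
Alpha strictly dominates Gamma — A: 8>5, B: 11>4, C: 1>0, D: 16>11.
Nothing dominates Delta: Alpha at A (14>8); Beta at A (14>5); Gamma at A (14>5).

Beta, Gamma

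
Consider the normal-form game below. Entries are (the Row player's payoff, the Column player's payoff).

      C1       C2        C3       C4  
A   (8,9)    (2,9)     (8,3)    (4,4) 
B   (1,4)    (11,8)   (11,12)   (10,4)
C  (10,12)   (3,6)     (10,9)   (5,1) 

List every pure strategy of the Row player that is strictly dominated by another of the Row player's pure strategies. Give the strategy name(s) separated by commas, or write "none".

A

A: dominated, since C does at least as well everywhere (C1: 10>8, C2: 3>2, C3: 10>8, C4: 5>4).
B: no other strategy beats it everywhere (A at C2 (11>2); C at C2 (11>3)).
C is not dominated — it holds its own against A at C1 (10>8); B at C1 (10>1).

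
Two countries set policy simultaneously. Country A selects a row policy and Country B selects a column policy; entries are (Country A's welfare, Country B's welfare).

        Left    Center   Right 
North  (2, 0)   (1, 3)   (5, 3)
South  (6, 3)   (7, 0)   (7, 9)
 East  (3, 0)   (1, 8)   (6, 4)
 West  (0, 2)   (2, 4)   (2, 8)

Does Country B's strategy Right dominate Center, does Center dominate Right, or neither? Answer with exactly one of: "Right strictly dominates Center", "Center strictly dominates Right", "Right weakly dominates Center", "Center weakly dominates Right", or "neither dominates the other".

Compare Right to Center across each opponent action: North: 3=3, South: 9>0, East: 4<8, West: 8>4.
Right does better at South, West but worse at East; neither strategy dominates the other.

neither dominates the other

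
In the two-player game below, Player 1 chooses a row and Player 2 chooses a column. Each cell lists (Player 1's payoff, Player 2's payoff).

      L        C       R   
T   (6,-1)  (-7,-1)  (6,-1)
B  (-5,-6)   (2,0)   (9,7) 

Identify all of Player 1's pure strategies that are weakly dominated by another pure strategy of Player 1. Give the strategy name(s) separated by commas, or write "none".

Nothing dominates T: B at L (6>-5).
B is not dominated — it holds its own against T at C (2>-7).

none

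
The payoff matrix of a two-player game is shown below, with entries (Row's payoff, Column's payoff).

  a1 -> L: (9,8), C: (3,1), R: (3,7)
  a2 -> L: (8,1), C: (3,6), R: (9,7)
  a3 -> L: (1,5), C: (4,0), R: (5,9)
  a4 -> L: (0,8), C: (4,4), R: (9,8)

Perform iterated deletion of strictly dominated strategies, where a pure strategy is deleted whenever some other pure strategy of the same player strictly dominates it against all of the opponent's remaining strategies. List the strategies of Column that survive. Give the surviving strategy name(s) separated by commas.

Column C is eliminated: R beats it against every remaining row (a1: 7>1, a2: 7>6, a3: 9>0, a4: 8>4).
For Row, a2 strictly dominates a3 on the remaining columns (L: 8>1, R: 9>5); eliminate a3.
Among the remaining strategies, none is strictly dominated by another pure strategy of the same player, so the elimination stops.
Surviving strategies — Row: {a1, a2, a4}; Column: {L, R}.

L, R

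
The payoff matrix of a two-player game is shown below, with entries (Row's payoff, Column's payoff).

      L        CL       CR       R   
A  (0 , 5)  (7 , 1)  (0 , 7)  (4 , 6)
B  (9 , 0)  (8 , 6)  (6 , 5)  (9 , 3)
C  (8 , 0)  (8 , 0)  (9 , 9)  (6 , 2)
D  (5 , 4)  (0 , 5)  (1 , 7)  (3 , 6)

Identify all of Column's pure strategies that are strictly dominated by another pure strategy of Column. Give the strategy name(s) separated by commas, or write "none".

L is strictly dominated by CR (A: 7>5, B: 5>0, C: 9>0, D: 7>4).
CL is not dominated — it holds its own against L at B (6>0); CR at B (6>5); R at B (6>3).
CR: no other strategy beats it everywhere (L at A (7>5); CL at A (7>1); R at A (7>6)).
R is strictly dominated by CR (A: 7>6, B: 5>3, C: 9>2, D: 7>6).

L, R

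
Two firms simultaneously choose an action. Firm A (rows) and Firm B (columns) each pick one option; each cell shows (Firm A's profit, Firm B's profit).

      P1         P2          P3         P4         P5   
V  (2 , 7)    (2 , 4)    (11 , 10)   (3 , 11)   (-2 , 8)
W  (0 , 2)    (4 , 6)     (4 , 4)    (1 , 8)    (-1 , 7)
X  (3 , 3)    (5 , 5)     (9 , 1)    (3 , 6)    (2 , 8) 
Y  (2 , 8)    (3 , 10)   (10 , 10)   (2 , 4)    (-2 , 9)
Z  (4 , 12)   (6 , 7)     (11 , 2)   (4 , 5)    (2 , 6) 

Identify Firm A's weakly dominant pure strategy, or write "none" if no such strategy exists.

Z

Z vs V: P1: 4>2, P2: 6>2, P3: 11=11, P4: 4>3, P5: 2>-2.
Z vs W: P1: 4>0, P2: 6>4, P3: 11>4, P4: 4>1, P5: 2>-1.
Z vs X: P1: 4>3, P2: 6>5, P3: 11>9, P4: 4>3, P5: 2=2.
Z vs Y: P1: 4>2, P2: 6>3, P3: 11>10, P4: 4>2, P5: 2>-2.
Z is at least as good as every other strategy against every opponent action, so it is weakly dominant.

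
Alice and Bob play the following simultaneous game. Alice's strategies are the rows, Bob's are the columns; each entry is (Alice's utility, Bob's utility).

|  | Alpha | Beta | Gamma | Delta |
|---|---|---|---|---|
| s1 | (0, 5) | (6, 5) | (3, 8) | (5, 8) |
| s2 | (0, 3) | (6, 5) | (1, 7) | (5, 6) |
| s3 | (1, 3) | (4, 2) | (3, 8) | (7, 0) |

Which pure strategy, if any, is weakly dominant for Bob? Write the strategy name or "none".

Gamma

Gamma vs Alpha: s1: 8>5, s2: 7>3, s3: 8>3.
Gamma vs Beta: s1: 8>5, s2: 7>5, s3: 8>2.
Gamma vs Delta: s1: 8=8, s2: 7>6, s3: 8>0.
Gamma is at least as good as every other strategy against every opponent action, so it is weakly dominant.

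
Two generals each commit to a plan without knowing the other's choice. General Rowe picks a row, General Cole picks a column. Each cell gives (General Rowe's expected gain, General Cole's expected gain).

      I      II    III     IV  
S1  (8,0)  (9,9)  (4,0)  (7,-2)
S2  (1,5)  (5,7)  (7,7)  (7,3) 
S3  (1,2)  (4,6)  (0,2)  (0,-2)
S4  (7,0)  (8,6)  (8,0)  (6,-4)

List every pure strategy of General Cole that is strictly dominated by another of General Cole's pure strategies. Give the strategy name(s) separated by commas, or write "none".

I, IV

I: dominated, since II does at least as well everywhere (S1: 9>0, S2: 7>5, S3: 6>2, S4: 6>0).
Nothing dominates II: I at S1 (9>0); III at S1 (9>0); IV at S1 (9>-2).
Nothing dominates III: I at S1 (0=0); II at S2 (7=7); IV at S1 (0>-2).
IV: dominated, since I does at least as well everywhere (S1: 0>-2, S2: 5>3, S3: 2>-2, S4: 0>-4).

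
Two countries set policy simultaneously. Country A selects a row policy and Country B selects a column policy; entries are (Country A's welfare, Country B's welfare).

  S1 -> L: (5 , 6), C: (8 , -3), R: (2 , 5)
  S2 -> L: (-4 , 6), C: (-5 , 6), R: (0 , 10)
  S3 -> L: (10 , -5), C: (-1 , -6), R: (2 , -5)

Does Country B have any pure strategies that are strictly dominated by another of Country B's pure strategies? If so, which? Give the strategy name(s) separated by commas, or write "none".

C

Nothing dominates L: C at S1 (6>-3); R at S1 (6>5).
R strictly dominates C — S1: 5>-3, S2: 10>6, S3: -5>-6.
Nothing dominates R: L at S2 (10>6); C at S1 (5>-3).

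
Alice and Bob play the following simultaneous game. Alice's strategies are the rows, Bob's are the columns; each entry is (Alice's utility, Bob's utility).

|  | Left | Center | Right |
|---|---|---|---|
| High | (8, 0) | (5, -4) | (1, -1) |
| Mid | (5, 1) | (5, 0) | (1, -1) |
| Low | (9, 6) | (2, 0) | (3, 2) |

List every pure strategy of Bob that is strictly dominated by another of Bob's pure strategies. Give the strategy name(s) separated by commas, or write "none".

Center, Right

Nothing dominates Left: Center at High (0>-4); Right at High (0>-1).
Center: dominated, since Left does at least as well everywhere (High: 0>-4, Mid: 1>0, Low: 6>0).
Left strictly dominates Right — High: 0>-1, Mid: 1>-1, Low: 6>2.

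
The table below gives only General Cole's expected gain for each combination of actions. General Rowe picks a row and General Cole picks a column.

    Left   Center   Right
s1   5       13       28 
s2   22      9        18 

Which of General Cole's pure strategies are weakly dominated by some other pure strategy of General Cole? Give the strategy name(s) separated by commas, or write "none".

Center

Left is not dominated — it holds its own against Center at s2 (22>9); Right at s2 (22>18).
Center: dominated, since Right does at least as well everywhere (s1: 28>13, s2: 18>9).
Right is not dominated — it holds its own against Left at s1 (28>5); Center at s1 (28>13).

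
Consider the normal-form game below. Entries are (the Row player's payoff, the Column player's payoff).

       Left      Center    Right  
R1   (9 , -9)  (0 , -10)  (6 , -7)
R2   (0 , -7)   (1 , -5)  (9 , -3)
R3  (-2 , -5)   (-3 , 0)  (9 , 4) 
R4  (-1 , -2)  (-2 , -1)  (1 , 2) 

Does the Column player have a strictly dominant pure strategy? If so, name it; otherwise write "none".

Right vs Left: R1: -7>-9, R2: -3>-7, R3: 4>-5, R4: 2>-2.
Right vs Center: R1: -7>-10, R2: -3>-5, R3: 4>0, R4: 2>-1.
Right strictly beats every other strategy against every opponent action, so it is strictly dominant.

Right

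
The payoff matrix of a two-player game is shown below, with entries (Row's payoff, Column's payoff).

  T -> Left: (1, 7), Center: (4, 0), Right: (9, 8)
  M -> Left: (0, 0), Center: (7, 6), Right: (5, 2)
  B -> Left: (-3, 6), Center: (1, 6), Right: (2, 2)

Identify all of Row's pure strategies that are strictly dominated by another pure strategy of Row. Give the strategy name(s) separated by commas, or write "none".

T: no other strategy beats it everywhere (M at Left (1>0); B at Left (1>-3)).
Nothing dominates M: T at Center (7>4); B at Left (0>-3).
T strictly dominates B — Left: 1>-3, Center: 4>1, Right: 9>2.

B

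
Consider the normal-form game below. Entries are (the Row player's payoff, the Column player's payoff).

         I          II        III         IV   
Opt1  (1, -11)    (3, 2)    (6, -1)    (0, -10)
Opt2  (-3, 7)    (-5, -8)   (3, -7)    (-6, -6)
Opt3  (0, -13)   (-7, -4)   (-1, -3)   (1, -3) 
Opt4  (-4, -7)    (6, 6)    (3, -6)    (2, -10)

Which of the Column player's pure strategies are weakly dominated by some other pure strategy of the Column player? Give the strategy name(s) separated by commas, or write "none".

I: no other strategy beats it everywhere (II at Opt2 (7>-8); III at Opt2 (7>-7); IV at Opt2 (7>-6)).
Nothing dominates II: I at Opt1 (2>-11); III at Opt1 (2>-1); IV at Opt1 (2>-10).
Nothing dominates III: I at Opt1 (-1>-11); II at Opt2 (-7>-8); IV at Opt1 (-1>-10).
IV: no other strategy beats it everywhere (I at Opt1 (-10>-11); II at Opt2 (-6>-8); III at Opt2 (-6>-7)).

none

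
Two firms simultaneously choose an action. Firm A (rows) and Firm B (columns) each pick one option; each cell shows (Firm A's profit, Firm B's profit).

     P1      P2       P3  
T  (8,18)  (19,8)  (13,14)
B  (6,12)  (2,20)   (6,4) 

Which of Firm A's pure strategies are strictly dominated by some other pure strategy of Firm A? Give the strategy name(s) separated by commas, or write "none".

B

T: no other strategy beats it everywhere (B at P1 (8>6)).
B is strictly dominated by T (P1: 8>6, P2: 19>2, P3: 13>6).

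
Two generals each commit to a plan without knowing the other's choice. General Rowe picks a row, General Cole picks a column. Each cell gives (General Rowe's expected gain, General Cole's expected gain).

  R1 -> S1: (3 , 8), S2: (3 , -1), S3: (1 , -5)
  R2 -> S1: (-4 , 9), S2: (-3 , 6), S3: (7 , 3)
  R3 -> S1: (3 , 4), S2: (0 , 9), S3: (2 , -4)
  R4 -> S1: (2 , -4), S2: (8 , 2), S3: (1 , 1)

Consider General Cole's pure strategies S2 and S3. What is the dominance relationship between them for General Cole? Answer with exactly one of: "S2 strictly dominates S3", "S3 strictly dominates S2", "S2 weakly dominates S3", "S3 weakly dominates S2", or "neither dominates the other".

S2 strictly dominates S3

Compare S2 to S3 across each choice by General Rowe: R1: -1>-5, R2: 6>3, R3: 9>-4, R4: 2>1.
Every comparison favours S2, so S2 strictly dominates S3.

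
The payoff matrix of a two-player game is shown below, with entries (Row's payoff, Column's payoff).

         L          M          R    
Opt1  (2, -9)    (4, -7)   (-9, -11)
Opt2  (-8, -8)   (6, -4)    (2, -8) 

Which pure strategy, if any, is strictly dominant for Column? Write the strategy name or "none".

M

M vs L: Opt1: -7>-9, Opt2: -4>-8.
M vs R: Opt1: -7>-11, Opt2: -4>-8.
M strictly beats every other strategy against every opponent action, so it is strictly dominant.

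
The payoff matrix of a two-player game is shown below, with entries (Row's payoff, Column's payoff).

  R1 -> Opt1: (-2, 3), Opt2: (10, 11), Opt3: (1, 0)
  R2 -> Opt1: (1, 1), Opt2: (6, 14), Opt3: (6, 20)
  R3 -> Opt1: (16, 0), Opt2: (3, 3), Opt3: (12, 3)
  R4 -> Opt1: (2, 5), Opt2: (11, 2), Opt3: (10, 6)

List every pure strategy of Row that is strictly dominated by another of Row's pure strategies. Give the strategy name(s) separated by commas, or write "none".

R1, R2

R4 strictly dominates R1 — Opt1: 2>-2, Opt2: 11>10, Opt3: 10>1.
R2: dominated, since R4 does at least as well everywhere (Opt1: 2>1, Opt2: 11>6, Opt3: 10>6).
Nothing dominates R3: R1 at Opt1 (16>-2); R2 at Opt1 (16>1); R4 at Opt1 (16>2).
R4 is not dominated — it holds its own against R1 at Opt1 (2>-2); R2 at Opt1 (2>1); R3 at Opt2 (11>3).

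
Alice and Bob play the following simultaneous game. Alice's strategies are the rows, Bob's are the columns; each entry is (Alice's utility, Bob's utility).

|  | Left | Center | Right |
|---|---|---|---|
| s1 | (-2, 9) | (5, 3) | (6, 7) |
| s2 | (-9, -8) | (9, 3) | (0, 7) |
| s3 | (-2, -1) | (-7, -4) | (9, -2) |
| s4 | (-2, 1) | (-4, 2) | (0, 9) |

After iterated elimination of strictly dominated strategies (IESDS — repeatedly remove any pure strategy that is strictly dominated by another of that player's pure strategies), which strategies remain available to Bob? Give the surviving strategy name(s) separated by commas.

For Bob, Right strictly dominates Center on the remaining rows (s1: 7>3, s2: 7>3, s3: -2>-4, s4: 9>2); eliminate Center.
For Alice, s1 strictly dominates s2 on the remaining columns (Left: -2>-9, Right: 6>0); eliminate s2.
Among the remaining strategies, none is strictly dominated by another pure strategy of the same player, so the elimination stops.
Surviving strategies — Alice: {s1, s3, s4}; Bob: {Left, Right}.

Left, Right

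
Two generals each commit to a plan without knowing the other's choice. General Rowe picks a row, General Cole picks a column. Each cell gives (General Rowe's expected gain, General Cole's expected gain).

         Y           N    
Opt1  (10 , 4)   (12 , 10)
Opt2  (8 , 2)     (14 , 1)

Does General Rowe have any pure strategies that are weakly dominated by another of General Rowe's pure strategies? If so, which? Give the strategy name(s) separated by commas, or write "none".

Nothing dominates Opt1: Opt2 at Y (10>8).
Opt2 is not dominated — it holds its own against Opt1 at N (14>12).

none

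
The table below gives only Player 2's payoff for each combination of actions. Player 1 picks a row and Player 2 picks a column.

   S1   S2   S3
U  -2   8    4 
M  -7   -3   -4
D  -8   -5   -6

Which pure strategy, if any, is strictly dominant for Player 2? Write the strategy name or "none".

S2 vs S1: U: 8>-2, M: -3>-7, D: -5>-8.
S2 vs S3: U: 8>4, M: -3>-4, D: -5>-6.
S2 strictly beats every other strategy against every opponent action, so it is strictly dominant.

S2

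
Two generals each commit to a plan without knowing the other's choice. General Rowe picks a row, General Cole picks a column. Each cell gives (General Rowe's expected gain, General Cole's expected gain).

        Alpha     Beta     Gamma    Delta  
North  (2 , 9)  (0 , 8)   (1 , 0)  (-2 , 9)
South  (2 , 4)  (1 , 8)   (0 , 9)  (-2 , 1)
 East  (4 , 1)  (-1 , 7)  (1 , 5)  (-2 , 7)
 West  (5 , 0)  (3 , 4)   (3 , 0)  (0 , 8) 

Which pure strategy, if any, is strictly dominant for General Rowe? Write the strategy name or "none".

West

West vs North: Alpha: 5>2, Beta: 3>0, Gamma: 3>1, Delta: 0>-2.
West vs South: Alpha: 5>2, Beta: 3>1, Gamma: 3>0, Delta: 0>-2.
West vs East: Alpha: 5>4, Beta: 3>-1, Gamma: 3>1, Delta: 0>-2.
West strictly beats every other strategy against every opponent action, so it is strictly dominant.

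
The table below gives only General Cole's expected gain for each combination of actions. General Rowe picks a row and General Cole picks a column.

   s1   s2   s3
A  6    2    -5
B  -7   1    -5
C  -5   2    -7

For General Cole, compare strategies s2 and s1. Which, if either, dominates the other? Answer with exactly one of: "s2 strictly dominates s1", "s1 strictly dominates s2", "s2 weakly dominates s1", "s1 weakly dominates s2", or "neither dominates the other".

neither dominates the other

Compare s2 to s1 across every action of General Rowe: A: 2<6, B: 1>-7, C: 2>-5.
s2 does better at B, C but worse at A; neither strategy dominates the other.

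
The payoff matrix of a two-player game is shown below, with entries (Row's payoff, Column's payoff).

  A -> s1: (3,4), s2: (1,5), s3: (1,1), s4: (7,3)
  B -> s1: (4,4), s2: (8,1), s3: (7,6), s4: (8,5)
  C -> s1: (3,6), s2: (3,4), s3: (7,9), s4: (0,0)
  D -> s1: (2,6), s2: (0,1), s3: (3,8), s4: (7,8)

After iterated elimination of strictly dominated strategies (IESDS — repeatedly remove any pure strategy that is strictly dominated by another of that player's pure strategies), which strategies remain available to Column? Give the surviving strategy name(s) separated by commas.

Row's strategy A is strictly dominated by B (s1: 4>3, s2: 8>1, s3: 7>1, s4: 8>7) and is removed.
Row D is eliminated: B beats it against every remaining column (s1: 4>2, s2: 8>0, s3: 7>3, s4: 8>7).
Column's strategy s1 is strictly dominated by s3 (B: 6>4, C: 9>6) and is removed.
Column's strategy s2 is strictly dominated by s3 (B: 6>1, C: 9>4) and is removed.
Column s4 is eliminated: s3 beats it against every remaining row (B: 6>5, C: 9>0).
Among the remaining strategies, none is strictly dominated by another pure strategy of the same player, so the elimination stops.
Surviving strategies — Row: {B, C}; Column: {s3}.

s3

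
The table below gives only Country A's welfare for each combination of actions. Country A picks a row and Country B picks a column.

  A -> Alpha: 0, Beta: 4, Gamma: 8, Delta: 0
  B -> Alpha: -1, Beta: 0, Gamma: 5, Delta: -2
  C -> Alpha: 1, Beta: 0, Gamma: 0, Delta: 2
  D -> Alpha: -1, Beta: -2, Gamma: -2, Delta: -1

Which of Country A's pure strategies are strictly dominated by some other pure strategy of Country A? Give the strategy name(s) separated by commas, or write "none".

A: no other strategy beats it everywhere (B at Alpha (0>-1); C at Beta (4>0); D at Alpha (0>-1)).
A strictly dominates B — Alpha: 0>-1, Beta: 4>0, Gamma: 8>5, Delta: 0>-2.
C: no other strategy beats it everywhere (A at Alpha (1>0); B at Alpha (1>-1); D at Alpha (1>-1)).
D: dominated, since A does at least as well everywhere (Alpha: 0>-1, Beta: 4>-2, Gamma: 8>-2, Delta: 0>-1).

B, D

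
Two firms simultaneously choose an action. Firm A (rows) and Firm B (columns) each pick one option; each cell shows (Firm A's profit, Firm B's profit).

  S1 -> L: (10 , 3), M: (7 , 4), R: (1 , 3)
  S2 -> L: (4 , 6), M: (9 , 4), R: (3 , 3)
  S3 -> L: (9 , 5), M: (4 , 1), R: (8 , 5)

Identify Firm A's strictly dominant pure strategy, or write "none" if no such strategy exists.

none

S1 fails to dominate S2 at M (7<9).
S2 fails to dominate S1 at L (4<10).
S3 fails to dominate S1 at L (9<10).
No single strategy dominates all the others.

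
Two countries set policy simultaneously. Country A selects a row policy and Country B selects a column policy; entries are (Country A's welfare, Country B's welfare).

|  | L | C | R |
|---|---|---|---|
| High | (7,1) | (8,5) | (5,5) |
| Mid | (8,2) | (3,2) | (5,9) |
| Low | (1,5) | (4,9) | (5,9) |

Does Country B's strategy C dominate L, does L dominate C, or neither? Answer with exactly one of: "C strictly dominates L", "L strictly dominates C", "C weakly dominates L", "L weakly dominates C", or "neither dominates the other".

C weakly dominates L

Compare C to L across every action of Country A: High: 5>1, Mid: 2=2, Low: 9>5.
C is at least as good everywhere and strictly better somewhere (tied only at Mid), so C weakly but not strictly dominates L.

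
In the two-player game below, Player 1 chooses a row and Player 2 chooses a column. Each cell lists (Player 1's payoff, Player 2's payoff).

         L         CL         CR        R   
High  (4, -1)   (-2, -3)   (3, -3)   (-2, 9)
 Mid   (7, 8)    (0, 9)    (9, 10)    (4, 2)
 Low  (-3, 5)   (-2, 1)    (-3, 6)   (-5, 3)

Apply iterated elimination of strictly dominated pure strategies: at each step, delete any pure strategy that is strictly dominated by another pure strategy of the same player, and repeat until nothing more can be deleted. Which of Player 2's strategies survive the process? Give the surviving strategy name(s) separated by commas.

CR

Row High is eliminated: Mid beats it against every remaining column (L: 7>4, CL: 0>-2, CR: 9>3, R: 4>-2).
For Player 1, Mid strictly dominates Low on the remaining columns (L: 7>-3, CL: 0>-2, CR: 9>-3, R: 4>-5); eliminate Low.
For Player 2, CL strictly dominates L on the remaining rows (Mid: 9>8); eliminate L.
For Player 2, CR strictly dominates CL on the remaining rows (Mid: 10>9); eliminate CL.
Player 2's strategy R is strictly dominated by CR (Mid: 10>2) and is removed.
Among the remaining strategies, none is strictly dominated by another pure strategy of the same player, so the elimination stops.
Surviving strategies — Player 1: {Mid}; Player 2: {CR}.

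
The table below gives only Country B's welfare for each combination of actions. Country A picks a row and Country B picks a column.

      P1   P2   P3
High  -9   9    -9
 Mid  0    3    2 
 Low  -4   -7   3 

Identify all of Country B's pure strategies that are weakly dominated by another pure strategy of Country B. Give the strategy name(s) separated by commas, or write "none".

P1 is weakly dominated by P3 (High: -9=-9, Mid: 2>0, Low: 3>-4).
P2 is not dominated — it holds its own against P1 at High (9>-9); P3 at High (9>-9).
P3: no other strategy beats it everywhere (P1 at Mid (2>0); P2 at Low (3>-7)).

P1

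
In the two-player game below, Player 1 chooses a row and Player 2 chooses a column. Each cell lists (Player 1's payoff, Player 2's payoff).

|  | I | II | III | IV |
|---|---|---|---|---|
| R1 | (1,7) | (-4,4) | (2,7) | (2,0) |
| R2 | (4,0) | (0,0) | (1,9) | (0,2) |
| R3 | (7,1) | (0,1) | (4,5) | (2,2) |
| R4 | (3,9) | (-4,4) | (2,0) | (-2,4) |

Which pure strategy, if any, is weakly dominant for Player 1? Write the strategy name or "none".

R3

R3 vs R1: I: 7>1, II: 0>-4, III: 4>2, IV: 2=2.
R3 vs R2: I: 7>4, II: 0=0, III: 4>1, IV: 2>0.
R3 vs R4: I: 7>3, II: 0>-4, III: 4>2, IV: 2>-2.
R3 is at least as good as every other strategy against every opponent action, so it is weakly dominant.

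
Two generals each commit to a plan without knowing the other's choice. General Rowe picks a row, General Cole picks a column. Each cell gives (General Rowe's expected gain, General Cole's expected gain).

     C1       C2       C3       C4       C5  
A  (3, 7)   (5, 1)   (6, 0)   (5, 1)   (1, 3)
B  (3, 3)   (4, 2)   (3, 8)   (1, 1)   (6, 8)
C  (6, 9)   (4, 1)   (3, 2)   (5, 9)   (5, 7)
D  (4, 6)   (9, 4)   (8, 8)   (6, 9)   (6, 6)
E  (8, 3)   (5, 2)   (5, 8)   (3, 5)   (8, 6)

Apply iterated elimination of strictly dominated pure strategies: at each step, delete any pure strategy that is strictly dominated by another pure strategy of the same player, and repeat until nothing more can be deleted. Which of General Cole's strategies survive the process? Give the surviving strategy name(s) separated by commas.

C1, C3, C4, C5

For General Rowe, D strictly dominates A on the remaining columns (C1: 4>3, C2: 9>5, C3: 8>6, C4: 6>5, C5: 6>1); eliminate A.
General Rowe's strategy B is strictly dominated by E (C1: 8>3, C2: 5>4, C3: 5>3, C4: 3>1, C5: 8>6) and is removed.
Column C2 is eliminated: C1 beats it against every remaining row (C: 9>1, D: 6>4, E: 3>2).
Among the remaining strategies, none is strictly dominated by another pure strategy of the same player, so the elimination stops.
Surviving strategies — General Rowe: {C, D, E}; General Cole: {C1, C3, C4, C5}.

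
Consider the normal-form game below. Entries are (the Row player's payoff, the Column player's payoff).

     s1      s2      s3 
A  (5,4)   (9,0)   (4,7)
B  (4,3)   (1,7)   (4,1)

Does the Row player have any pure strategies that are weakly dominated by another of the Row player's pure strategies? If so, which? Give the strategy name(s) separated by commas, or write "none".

B

A: no other strategy beats it everywhere (B at s1 (5>4)).
B is weakly dominated by A (s1: 5>4, s2: 9>1, s3: 4=4).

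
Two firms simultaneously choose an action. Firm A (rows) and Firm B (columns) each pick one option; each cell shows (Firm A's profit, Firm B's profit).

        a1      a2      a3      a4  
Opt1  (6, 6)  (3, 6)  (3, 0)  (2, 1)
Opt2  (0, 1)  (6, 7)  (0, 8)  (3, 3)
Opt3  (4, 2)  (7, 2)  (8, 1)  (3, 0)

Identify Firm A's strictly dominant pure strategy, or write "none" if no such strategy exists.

none

Opt1 fails to dominate Opt2 at a2 (3<6).
Opt2 fails to dominate Opt1 at a1 (0<6).
Opt3 fails to dominate Opt1 at a1 (4<6).
No single strategy dominates all the others.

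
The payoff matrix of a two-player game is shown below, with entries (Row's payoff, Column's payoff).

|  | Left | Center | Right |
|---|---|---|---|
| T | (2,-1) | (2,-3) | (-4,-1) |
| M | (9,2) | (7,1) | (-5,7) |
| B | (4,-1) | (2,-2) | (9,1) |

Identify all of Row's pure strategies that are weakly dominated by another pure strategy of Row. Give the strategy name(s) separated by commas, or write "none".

T

B weakly dominates T — Left: 4>2, Center: 2=2, Right: 9>-4.
M is not dominated — it holds its own against T at Left (9>2); B at Left (9>4).
B: no other strategy beats it everywhere (T at Left (4>2); M at Right (9>-5)).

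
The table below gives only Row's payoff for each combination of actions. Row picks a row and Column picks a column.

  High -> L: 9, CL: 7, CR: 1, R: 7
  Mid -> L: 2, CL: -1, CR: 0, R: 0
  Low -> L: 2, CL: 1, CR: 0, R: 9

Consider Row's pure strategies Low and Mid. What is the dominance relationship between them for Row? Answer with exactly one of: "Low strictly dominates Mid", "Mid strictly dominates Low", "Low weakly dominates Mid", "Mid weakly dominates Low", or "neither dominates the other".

Compare Low to Mid across each opponent action: L: 2=2, CL: 1>-1, CR: 0=0, R: 9>0.
Low is at least as good everywhere and strictly better somewhere (tied only at L, CR), so Low weakly but not strictly dominates Mid.

Low weakly dominates Mid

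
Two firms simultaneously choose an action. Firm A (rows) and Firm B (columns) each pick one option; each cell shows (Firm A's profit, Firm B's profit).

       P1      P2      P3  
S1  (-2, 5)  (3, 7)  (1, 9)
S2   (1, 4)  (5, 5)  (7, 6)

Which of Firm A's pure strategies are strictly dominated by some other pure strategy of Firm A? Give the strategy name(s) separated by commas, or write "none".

S1

S2 strictly dominates S1 — P1: 1>-2, P2: 5>3, P3: 7>1.
Nothing dominates S2: S1 at P1 (1>-2).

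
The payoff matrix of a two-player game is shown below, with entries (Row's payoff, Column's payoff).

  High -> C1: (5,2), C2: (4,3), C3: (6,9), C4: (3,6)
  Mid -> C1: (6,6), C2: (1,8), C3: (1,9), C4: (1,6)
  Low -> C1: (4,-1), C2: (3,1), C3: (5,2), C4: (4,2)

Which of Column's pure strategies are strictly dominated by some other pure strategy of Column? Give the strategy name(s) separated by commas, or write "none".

C1 is strictly dominated by C2 (High: 3>2, Mid: 8>6, Low: 1>-1).
C3 strictly dominates C2 — High: 9>3, Mid: 9>8, Low: 2>1.
C3 is not dominated — it holds its own against C1 at High (9>2); C2 at High (9>3); C4 at High (9>6).
C4 is not dominated — it holds its own against C1 at High (6>2); C2 at High (6>3); C3 at Low (2=2).

C1, C2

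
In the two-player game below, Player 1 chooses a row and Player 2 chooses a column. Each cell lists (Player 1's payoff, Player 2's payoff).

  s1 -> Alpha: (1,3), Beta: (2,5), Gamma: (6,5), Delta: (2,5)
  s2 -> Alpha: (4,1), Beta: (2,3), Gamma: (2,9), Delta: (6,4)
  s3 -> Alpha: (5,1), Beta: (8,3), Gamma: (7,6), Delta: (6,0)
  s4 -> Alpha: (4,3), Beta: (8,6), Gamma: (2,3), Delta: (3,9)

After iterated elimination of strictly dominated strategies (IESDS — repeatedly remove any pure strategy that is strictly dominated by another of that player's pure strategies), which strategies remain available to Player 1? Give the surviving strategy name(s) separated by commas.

s2, s3, s4

Player 1's strategy s1 is strictly dominated by s3 (Alpha: 5>1, Beta: 8>2, Gamma: 7>6, Delta: 6>2) and is removed.
Player 2's strategy Alpha is strictly dominated by Beta (s2: 3>1, s3: 3>1, s4: 6>3) and is removed.
Among the remaining strategies, none is strictly dominated by another pure strategy of the same player, so the elimination stops.
Surviving strategies — Player 1: {s2, s3, s4}; Player 2: {Beta, Gamma, Delta}.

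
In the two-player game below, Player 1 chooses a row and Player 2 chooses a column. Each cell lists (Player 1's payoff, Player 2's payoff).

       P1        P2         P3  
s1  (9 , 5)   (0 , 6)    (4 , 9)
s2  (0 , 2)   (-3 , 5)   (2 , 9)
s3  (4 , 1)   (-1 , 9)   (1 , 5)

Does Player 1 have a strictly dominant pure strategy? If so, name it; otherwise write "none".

s1 vs s2: P1: 9>0, P2: 0>-3, P3: 4>2.
s1 vs s3: P1: 9>4, P2: 0>-1, P3: 4>1.
s1 strictly beats every other strategy against every opponent action, so it is strictly dominant.

s1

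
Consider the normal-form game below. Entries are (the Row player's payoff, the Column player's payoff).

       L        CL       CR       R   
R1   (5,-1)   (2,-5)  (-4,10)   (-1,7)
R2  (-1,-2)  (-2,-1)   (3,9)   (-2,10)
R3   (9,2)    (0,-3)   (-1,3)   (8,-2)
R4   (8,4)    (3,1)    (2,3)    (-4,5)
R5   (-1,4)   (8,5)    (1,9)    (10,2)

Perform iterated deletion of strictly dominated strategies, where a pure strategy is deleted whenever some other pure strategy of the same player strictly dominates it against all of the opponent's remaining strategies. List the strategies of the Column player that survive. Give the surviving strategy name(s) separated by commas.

For the Column player, CR strictly dominates CL on the remaining rows (R1: 10>-5, R2: 9>-1, R3: 3>-3, R4: 3>1, R5: 9>5); eliminate CL.
Row R1 is eliminated: R3 beats it against every remaining column (L: 9>5, CR: -1>-4, R: 8>-1).
Among the remaining strategies, none is strictly dominated by another pure strategy of the same player, so the elimination stops.
Surviving strategies — the Row player: {R2, R3, R4, R5}; the Column player: {L, CR, R}.

L, CR, R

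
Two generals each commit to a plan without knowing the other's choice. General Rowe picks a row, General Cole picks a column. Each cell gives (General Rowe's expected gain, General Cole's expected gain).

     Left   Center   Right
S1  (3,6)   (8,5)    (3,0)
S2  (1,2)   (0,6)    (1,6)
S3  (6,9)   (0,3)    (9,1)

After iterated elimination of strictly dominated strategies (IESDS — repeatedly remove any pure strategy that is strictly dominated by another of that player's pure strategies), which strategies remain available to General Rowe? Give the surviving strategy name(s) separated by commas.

S3

General Rowe's strategy S2 is strictly dominated by S1 (Left: 3>1, Center: 8>0, Right: 3>1) and is removed.
Column Center is eliminated: Left beats it against every remaining row (S1: 6>5, S3: 9>3).
Row S1 is eliminated: S3 beats it against every remaining column (Left: 6>3, Right: 9>3).
General Cole's strategy Right is strictly dominated by Left (S3: 9>1) and is removed.
Among the remaining strategies, none is strictly dominated by another pure strategy of the same player, so the elimination stops.
Surviving strategies — General Rowe: {S3}; General Cole: {Left}.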